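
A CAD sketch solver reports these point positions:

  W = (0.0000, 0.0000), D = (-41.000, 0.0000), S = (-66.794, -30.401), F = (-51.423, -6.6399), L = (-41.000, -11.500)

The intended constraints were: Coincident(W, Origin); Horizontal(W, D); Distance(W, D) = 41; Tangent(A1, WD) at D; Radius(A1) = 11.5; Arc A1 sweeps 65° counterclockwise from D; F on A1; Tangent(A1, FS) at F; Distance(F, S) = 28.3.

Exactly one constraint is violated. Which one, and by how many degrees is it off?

Tangent(A1, FS) at F — off by 7.90°.

W = (0.00, 0.00) ✓; W.y = 0.00, D.y = 0.00 ✓; |WD| = 41.00 ✓; ∠(LD, DW) = 90.00° ✓; |LD| = 11.50 ✓; bearing(L→F) − bearing(L→D) = 65.00° ✓; |LF| = 11.50 ✓; ∠(LF, FS) = 97.90° ✗; |FS| = 28.30 ✓.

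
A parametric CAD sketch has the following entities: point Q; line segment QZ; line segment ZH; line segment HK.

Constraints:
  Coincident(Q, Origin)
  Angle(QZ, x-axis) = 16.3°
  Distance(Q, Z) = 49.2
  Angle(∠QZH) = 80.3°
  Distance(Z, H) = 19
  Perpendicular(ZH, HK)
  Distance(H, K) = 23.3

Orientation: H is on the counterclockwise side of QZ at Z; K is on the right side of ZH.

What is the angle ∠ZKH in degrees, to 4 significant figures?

39.20°

Q is at the origin; QZ runs at 16.3° with length 49.2, so Z = 49.2·(cos 16.3°, sin 16.3°) = (47.22, 13.81). ∠QZH = 80.3°, so ZH runs at 16.3° + (180° − 80.3°) = 116.0° from the x-axis; with |ZH| = 19.0, H = Z + 19.0·(cos 116.0°, sin 116.0°) = (38.89, 30.89). ZH ⟂ HK; with |HK| = 23.3 on the right of ZH, K = H + 23.3·(0.8988, 0.4384) = (59.84, 41.10). Then cos ∠ZKH = KZ·KH / (|KZ||KH|), giving 39.20°.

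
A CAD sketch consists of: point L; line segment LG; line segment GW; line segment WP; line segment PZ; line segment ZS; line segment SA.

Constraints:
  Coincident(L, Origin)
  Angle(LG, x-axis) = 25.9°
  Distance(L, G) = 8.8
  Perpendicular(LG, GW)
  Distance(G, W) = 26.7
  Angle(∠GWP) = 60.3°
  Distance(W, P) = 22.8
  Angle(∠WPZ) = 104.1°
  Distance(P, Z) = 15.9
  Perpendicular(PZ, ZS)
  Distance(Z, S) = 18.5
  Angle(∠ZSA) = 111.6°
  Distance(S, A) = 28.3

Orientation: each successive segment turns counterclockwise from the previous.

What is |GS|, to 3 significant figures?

5.56

L is at the origin; LG runs at 25.9° with length 8.8, so G = (7.92, 3.84). LG is perpendicular to GW, so GW runs at 116°; with |GW| = 26.7, W = (-3.75, 27.9). ∠GWP = 60.3° gives WP at -124° from the x-axis; with |WP| = 22.8, P = (-16.6, 9.05). ∠WPZ = 104.1° gives PZ at -48.5° from the x-axis; with |PZ| = 15.9, Z = (-6.09, -2.86). PZ ⟂ ZS, so ZS runs at 41.5°; with |ZS| = 18.5, S = (7.76, 9.40). Then |GS| = |S − G| = 5.56.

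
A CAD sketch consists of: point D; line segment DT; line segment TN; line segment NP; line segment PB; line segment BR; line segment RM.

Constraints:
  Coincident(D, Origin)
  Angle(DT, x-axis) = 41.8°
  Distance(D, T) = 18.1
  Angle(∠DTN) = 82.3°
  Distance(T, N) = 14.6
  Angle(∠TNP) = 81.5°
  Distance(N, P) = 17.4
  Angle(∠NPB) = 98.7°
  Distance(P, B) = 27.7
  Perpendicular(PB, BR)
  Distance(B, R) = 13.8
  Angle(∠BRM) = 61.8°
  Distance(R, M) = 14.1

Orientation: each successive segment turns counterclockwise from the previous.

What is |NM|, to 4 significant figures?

20.54

PB ⟂ BR, so BR runs at 49.30°; with |BR| = 13.8, R = (23.17, -0.8107). ∠BRM = 61.8° gives RM at 167.5° from the x-axis; with |RM| = 14.1, M = (9.404, 2.241). Then |NM| = |M − N| = 20.54.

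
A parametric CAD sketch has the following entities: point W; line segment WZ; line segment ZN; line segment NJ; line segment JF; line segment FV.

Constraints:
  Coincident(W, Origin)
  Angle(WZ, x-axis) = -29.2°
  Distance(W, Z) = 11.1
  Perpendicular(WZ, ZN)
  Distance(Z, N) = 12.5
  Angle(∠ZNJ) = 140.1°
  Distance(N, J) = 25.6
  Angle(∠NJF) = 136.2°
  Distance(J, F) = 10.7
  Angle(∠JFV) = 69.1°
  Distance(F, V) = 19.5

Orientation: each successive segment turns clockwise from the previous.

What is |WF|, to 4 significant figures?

36.94

W is at the origin; WZ runs at -29.2° with length 11.1, so Z = (9.689, -5.415). WZ is perpendicular to ZN, so ZN runs at -119.2°; with |ZN| = 12.5, N = (3.591, -16.33). ∠ZNJ = 140.1° gives NJ at -159.1° from the x-axis; with |NJ| = 25.6, J = (-20.32, -25.46). ∠NJF = 136.2° gives JF at 157.1° from the x-axis; with |JF| = 10.7, F = (-30.18, -21.30). Then |WF| = |F − W| = 36.94.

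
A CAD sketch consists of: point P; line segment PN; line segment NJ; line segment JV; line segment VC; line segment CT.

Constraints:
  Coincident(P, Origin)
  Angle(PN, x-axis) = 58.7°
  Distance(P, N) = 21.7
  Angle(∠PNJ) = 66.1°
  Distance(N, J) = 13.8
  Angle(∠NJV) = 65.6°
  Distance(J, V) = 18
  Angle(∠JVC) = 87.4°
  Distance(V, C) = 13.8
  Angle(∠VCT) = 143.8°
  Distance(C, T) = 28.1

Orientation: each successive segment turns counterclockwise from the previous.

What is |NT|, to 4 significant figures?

23.87

P is at the origin; PN runs at 58.7° with length 21.7, so N = (11.27, 18.54). ∠PNJ = 66.1° gives NJ at 172.6° from the x-axis; with |NJ| = 13.8, J = (-2.411, 20.32). ∠NJV = 65.6° gives JV at -73.00° from the x-axis; with |JV| = 18.0, V = (2.851, 3.106). ∠JVC = 87.4° gives VC at 19.60° from the x-axis; with |VC| = 13.8, C = (15.85, 7.735). ∠VCT = 143.8° gives CT at 55.80° from the x-axis; with |CT| = 28.1, T = (31.65, 30.98). Then |NT| = |T − N| = 23.87.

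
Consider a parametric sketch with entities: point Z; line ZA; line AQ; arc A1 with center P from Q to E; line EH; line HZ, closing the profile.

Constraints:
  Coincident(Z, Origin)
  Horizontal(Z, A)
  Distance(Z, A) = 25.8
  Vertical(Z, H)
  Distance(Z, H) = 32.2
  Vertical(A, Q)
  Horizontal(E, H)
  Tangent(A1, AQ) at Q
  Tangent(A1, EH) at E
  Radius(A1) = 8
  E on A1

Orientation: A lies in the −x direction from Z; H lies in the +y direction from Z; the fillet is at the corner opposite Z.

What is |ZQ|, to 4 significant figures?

35.37

Z is at the origin; ZA is horizontal with |ZA| = 25.8 and A on the −x side, so A = (-25.80, 0.000). ZH is vertical with |ZH| = 32.2 and H on the +y side, so H = (0.000, 32.20). The virtual corner opposite Z is at (-25.80, 32.20). Tangency of A1 to AQ means the radius PQ is perpendicular to AQ and since A1 is tangent to EH there, PE ⟂ EH, with radius 8.0, so the center P sits 8.0 in from both sides at P = (-17.80, 24.20). That places the tangent points at Q = (-25.80, 24.20) on AQ and E = (-17.80, 32.20) on EH. Then |ZQ| = |Q − Z| = 35.37.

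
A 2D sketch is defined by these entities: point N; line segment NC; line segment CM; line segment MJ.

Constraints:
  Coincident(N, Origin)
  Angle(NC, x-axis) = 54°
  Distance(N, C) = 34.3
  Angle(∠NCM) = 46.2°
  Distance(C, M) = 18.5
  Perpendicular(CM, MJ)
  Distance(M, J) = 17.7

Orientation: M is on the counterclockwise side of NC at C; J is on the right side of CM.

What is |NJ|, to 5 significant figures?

42.779

∠NCM = 46.2°, so CM runs at 54.0° + (180° − 46.2°) = 187.80° from the x-axis; with |CM| = 18.5, M = C + 18.5·(cos 187.80°, sin 187.80°) = (1.8322, 25.239). CM is perpendicular to MJ; with |MJ| = 17.7 on the right of CM, J = M + 17.7·(-0.13572, 0.99075) = (-0.56997, 42.775). Then |NJ| = |J − N| = 42.779.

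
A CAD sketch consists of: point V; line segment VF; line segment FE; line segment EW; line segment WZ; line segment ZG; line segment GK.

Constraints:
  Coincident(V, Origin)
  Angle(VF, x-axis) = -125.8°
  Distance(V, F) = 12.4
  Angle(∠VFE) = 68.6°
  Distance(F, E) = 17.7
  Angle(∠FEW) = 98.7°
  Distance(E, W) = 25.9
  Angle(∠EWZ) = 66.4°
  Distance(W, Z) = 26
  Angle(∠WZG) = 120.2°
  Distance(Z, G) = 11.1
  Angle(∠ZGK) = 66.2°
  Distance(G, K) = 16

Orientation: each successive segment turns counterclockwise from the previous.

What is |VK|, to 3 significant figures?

4.96

V is at the origin; VF runs at -125.8° with length 12.4, so F = (-7.25, -10.1). ∠VFE = 68.6° gives FE at -14.4° from the x-axis; with |FE| = 17.7, E = (9.89, -14.5). ∠FEW = 98.7° gives EW at 66.9° from the x-axis; with |EW| = 25.9, W = (20.1, 9.36). ∠EWZ = 66.4° gives WZ at -180° from the x-axis; with |WZ| = 26.0, Z = (-5.95, 9.14). ∠WZG = 120.2° gives ZG at -120° from the x-axis; with |ZG| = 11.1, G = (-11.4, -0.504). ∠ZGK = 66.2° gives GK at -5.90° from the x-axis; with |GK| = 16.0, K = (4.47, -2.15). Then |VK| = |K − V| = 4.96.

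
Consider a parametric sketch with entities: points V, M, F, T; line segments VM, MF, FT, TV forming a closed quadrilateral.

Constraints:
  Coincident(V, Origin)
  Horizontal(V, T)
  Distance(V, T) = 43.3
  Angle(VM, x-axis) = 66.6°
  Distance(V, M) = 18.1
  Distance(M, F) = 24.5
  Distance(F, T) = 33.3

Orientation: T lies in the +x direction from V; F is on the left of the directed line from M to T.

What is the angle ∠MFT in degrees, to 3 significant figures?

85.5°

V is at the origin; V and T share the same y with |VT| = 43.3 and T in +x, so T = (43.3, 0). VM runs at 66.6° with |VM| = 18.1, so M = (7.19, 16.6). F is determined by |MF| = 24.5 and |FT| = 33.3 together: it lies at the intersection of circle(M, 24.5) and circle(T, 33.3). With |MT| = 39.7, the foot of the radical line on MT is 13.5 from M and the perpendicular offset is √(24.5² − 13.5²) = 20.5. Taking the left-of-MT solution: F = (28.0, 29.6).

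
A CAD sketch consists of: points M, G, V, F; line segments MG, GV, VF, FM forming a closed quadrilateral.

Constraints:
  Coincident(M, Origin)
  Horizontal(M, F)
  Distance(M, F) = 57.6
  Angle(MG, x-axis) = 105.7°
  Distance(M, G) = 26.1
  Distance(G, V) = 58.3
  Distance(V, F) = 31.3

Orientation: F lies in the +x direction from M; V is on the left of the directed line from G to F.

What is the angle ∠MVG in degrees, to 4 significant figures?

25.59°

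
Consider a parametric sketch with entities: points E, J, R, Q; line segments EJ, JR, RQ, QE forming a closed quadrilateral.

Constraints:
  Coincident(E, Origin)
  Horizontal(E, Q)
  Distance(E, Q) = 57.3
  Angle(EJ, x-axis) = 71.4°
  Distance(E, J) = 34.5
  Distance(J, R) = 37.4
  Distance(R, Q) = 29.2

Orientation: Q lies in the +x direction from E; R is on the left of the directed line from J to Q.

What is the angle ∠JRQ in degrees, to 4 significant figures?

116.1°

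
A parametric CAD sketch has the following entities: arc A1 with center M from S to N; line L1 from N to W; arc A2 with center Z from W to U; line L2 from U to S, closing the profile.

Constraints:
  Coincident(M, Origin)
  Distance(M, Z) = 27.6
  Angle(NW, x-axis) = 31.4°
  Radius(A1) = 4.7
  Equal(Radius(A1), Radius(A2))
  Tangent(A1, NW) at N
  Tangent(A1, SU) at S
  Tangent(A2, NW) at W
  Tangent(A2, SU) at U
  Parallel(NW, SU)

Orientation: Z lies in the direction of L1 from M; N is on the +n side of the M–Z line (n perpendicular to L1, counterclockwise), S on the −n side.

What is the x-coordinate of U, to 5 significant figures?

26.007

The slot axis is L1's direction at 31.4°, so u = (cos 31.4°, sin 31.4°) = (0.85355, 0.52101) and n = (−sin 31.4°, cos 31.4°) = (-0.52101, 0.85355). M is at the origin and Z lies 27.6 along u from M, so Z = 27.6·u = (23.558, 14.380). Tangency of A1 to both parallel lines with radius 4.7 puts N and S at M ± 4.7·n: N = (-2.4487, 4.0117), S = (2.4487, -4.0117). Equal radii place W and U the same way about Z: W = Z + 4.7·n = (21.109, 18.392), U = Z − 4.7·n = (26.007, 10.368). So U.x = 26.007.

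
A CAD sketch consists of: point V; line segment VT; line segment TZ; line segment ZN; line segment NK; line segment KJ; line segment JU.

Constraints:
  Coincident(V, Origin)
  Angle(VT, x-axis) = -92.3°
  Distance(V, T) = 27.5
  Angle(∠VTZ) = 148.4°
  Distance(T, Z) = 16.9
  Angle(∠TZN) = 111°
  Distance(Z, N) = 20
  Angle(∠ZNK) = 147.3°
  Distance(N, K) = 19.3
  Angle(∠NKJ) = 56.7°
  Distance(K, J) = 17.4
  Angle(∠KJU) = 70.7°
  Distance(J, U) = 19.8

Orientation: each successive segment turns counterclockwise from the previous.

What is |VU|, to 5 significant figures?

49.166

V is at the origin; VT runs at -92.3° with length 27.5, so T = (-1.1036, -27.478). ∠VTZ = 148.4° gives TZ at -60.700° from the x-axis; with |TZ| = 16.9, Z = (7.1669, -42.216). ∠TZN = 111.0° gives ZN at 8.3000° from the x-axis; with |ZN| = 20.0, N = (26.957, -39.329). ∠ZNK = 147.3° gives NK at 41.000° from the x-axis; with |NK| = 19.3, K = (41.523, -26.667). ∠NKJ = 56.7° gives KJ at 164.30° from the x-axis; with |KJ| = 17.4, J = (24.773, -21.958). ∠KJU = 70.7° gives JU at -86.400° from the x-axis; with |JU| = 19.8, U = (26.016, -41.719). Then |VU| = |U − V| = 49.166.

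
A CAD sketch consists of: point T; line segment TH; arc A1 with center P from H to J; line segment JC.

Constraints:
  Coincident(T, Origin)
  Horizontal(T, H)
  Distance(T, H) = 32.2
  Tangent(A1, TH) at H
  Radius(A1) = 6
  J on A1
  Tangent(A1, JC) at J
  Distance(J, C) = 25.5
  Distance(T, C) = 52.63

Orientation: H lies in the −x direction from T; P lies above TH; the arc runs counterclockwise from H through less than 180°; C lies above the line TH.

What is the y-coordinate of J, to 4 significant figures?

9.757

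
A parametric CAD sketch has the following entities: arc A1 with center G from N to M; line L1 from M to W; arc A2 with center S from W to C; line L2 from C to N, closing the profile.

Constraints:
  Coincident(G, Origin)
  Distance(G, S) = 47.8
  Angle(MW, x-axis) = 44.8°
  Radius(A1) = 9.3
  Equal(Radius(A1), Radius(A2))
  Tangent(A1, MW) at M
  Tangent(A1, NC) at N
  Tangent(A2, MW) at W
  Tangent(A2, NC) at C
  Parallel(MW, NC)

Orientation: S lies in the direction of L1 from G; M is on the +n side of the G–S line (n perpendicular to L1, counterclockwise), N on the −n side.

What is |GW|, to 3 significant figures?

48.7

The slot axis is L1's direction at 44.8°, so u = (cos 44.8°, sin 44.8°) = (0.710, 0.705) and n = (−sin 44.8°, cos 44.8°) = (-0.705, 0.710). G is at the origin and S lies 47.8 along u from G, so S = 47.8·u = (33.9, 33.7). Tangency of A1 to both parallel lines with radius 9.3 puts M and N at G ± 9.3·n: M = (-6.55, 6.60), N = (6.55, -6.60). Equal radii place W and C the same way about S: W = S + 9.3·n = (27.4, 40.3), C = S − 9.3·n = (40.5, 27.1). Then |GW| = |W − G| = 48.7.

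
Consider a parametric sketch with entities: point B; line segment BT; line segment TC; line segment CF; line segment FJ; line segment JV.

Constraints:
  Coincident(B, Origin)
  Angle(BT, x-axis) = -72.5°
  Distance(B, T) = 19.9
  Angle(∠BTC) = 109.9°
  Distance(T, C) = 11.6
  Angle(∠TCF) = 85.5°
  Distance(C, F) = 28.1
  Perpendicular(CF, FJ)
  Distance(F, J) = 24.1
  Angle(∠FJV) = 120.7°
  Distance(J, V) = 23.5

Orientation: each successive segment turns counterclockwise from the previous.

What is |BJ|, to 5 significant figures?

10.800

∠TCF = 85.5° gives CF at 92.100° from the x-axis; with |CF| = 28.1, F = (16.544, 8.6164). The perpendicularity gives FJ at right angles to CF, so FJ runs at -177.90°; with |FJ| = 24.1, J = (-7.5396, 7.7333). Then |BJ| = |J − B| = 10.800.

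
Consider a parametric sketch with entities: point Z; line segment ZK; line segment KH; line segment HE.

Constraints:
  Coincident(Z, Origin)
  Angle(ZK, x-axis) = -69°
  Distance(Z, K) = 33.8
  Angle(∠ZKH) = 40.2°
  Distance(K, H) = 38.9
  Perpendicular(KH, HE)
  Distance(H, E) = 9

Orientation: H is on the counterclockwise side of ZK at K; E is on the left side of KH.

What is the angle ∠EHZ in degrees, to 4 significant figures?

30.95°

∠ZKH = 40.2°, so KH runs at -69.0° + (180° − 40.2°) = 70.80° from the x-axis; with |KH| = 38.9, H = K + 38.9·(cos 70.80°, sin 70.80°) = (24.91, 5.181). KH is perpendicular to HE; with |HE| = 9.0 on the left of KH, E = H + 9.0·(-0.9444, 0.3289) = (16.41, 8.141). Then cos ∠EHZ = HE·HZ / (|HE||HZ|), giving 30.95°.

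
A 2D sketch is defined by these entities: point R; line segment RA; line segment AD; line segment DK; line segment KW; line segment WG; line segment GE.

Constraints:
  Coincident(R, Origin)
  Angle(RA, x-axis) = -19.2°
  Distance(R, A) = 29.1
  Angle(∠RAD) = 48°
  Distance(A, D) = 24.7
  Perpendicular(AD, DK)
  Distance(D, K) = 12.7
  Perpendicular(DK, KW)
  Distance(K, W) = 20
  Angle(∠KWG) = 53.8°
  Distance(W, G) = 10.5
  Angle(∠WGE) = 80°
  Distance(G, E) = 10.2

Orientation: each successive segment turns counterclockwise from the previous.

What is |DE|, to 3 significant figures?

13.4

R is at the origin; RA runs at -19.2° with length 29.1, so A = (27.5, -9.57). ∠RAD = 48.0° gives AD at 113° from the x-axis; with |AD| = 24.7, D = (17.9, 13.2). AD is perpendicular to DK, so DK runs at -157°; with |DK| = 12.7, K = (6.20, 8.28). The perpendicularity gives KW at right angles to DK, so KW runs at -67.2°; with |KW| = 20.0, W = (14.0, -10.2). ∠KWG = 53.8° gives WG at 59.0° from the x-axis; with |WG| = 10.5, G = (19.4, -1.16). ∠WGE = 80.0° gives GE at 159° from the x-axis; with |GE| = 10.2, E = (9.84, 2.50). Then |DE| = |E − D| = 13.4.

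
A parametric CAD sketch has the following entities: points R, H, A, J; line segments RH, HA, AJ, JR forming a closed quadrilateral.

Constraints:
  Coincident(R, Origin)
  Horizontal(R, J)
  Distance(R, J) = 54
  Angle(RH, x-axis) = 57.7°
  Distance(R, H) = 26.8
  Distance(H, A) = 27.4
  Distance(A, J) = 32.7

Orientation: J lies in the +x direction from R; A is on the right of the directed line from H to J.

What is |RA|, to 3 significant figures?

21.8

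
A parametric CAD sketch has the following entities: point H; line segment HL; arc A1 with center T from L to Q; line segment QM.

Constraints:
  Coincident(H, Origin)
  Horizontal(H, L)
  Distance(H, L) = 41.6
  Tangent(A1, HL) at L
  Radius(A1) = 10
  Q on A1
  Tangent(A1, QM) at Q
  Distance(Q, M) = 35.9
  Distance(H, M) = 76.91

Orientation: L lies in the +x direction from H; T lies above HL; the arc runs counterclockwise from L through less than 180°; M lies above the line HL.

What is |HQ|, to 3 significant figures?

50.6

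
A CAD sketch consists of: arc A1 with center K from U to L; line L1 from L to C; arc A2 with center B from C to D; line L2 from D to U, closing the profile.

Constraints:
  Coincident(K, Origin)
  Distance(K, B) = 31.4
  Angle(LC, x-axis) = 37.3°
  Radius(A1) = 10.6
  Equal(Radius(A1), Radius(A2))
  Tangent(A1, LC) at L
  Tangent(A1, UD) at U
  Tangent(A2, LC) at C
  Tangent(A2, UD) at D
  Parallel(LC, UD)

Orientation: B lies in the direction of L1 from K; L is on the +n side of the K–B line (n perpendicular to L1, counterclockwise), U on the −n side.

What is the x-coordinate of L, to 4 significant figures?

-6.423

K is at the origin and B lies 31.4 along u from K, so B = 31.4·u = (24.98, 19.03). Tangency of A1 to both parallel lines with radius 10.6 puts L and U at K ± 10.6·n: L = (-6.423, 8.432), U = (6.423, -8.432). So L.x = -6.423.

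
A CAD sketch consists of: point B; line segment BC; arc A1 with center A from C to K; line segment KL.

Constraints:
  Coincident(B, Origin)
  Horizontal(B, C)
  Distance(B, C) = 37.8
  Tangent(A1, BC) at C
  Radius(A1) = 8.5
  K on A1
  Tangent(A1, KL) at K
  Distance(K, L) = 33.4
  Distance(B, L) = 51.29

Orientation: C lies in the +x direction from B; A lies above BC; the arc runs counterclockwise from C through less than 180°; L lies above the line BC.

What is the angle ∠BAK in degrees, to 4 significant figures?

164.5°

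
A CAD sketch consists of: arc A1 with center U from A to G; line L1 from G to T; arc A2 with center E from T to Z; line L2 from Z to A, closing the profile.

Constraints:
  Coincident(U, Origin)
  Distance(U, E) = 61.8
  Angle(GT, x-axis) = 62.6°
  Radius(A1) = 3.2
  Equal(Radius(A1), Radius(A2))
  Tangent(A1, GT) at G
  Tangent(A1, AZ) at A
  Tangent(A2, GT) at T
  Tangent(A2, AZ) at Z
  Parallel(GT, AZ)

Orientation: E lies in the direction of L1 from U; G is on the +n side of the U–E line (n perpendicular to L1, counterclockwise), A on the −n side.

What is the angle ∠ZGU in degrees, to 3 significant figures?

84.1°

The slot axis is L1's direction at 62.6°, so u = (cos 62.6°, sin 62.6°) = (0.460, 0.888) and n = (−sin 62.6°, cos 62.6°) = (-0.888, 0.460). U is at the origin and E lies 61.8 along u from U, so E = 61.8·u = (28.4, 54.9). Tangency of A1 to both parallel lines with radius 3.2 puts G and A at U ± 3.2·n: G = (-2.84, 1.47), A = (2.84, -1.47). Equal radii place T and Z the same way about E: T = E + 3.2·n = (25.6, 56.3), Z = E − 3.2·n = (31.3, 53.4). Then cos ∠ZGU = GZ·GU / (|GZ||GU|), giving 84.1°.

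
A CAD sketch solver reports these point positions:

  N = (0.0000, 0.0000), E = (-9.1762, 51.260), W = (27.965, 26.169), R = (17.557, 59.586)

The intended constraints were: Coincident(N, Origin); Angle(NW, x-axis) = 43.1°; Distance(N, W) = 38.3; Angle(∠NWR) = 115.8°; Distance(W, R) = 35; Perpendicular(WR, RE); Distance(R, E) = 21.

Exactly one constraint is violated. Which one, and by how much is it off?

Distance(R, E) = 21 — off by 7.00.

N = (0.00, 0.00) ✓; NW at 43.10° ✓; |NW| = 38.30 ✓; ∠NWR = 115.8° ✓; |WR| = 35.00 ✓; ∠(WR, RE) = 90.00° ✓; |RE| = 28.00 ✗.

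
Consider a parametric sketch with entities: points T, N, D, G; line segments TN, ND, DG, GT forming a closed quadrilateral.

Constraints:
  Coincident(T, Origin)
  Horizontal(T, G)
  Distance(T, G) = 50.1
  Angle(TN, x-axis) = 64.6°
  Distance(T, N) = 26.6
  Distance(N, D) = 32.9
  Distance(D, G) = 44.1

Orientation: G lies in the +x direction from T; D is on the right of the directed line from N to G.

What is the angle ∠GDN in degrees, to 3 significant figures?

70.8°

Checks: |TG| = 50.10 ✓; |TN| = 26.60 ✓; |ND| = 32.90 ✓; |DG| = 44.10 ✓.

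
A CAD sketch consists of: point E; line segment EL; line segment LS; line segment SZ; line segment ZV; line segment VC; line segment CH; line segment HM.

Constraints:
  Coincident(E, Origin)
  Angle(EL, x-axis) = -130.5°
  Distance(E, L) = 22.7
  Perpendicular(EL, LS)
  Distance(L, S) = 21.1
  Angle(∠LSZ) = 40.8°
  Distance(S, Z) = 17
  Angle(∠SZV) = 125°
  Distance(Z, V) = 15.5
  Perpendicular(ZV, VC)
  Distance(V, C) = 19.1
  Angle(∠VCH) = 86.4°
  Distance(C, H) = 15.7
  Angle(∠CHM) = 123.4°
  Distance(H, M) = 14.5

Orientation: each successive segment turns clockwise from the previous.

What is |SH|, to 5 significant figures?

10.457

ZV ⟂ VC, so VC runs at -144.70°; with |VC| = 19.1, C = (-20.419, -27.156). ∠VCH = 86.4° gives CH at 121.70° from the x-axis; with |CH| = 15.7, H = (-28.669, -13.798). Then |SH| = |H − S| = 10.457.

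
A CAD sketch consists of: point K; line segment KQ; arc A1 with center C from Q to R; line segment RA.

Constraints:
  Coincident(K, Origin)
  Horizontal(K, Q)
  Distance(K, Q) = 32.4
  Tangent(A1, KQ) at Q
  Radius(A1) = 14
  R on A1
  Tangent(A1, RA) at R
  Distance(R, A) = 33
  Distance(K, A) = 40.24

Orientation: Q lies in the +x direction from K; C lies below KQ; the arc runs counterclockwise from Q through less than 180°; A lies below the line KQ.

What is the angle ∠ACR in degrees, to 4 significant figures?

67.01°

K is at the origin; KQ is horizontal with |KQ| = 32.4 and Q on the +x side, so Q = (32.40, 0.000). Tangency of A1 to KQ means the radius CQ is perpendicular to KQ, so C = Q + (0, -14) = (32.40, -14.00). Since CR ⟂ RA (tangency), |CA| = √(14.0² + 33.0²) = 35.85 regardless of where R sits on A1. So A lies on both circle(K, 40.24) and circle(C, 35.85); the below-KQ intersection is A = (7.282, -39.58). R is the foot of the tangent from A: R = (19.37, -8.870).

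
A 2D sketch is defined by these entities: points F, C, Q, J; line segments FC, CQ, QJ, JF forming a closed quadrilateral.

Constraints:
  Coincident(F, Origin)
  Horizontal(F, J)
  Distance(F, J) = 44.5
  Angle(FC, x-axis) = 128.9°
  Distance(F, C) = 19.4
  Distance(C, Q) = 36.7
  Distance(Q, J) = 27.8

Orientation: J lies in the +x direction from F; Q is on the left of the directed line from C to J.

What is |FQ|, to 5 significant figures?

30.906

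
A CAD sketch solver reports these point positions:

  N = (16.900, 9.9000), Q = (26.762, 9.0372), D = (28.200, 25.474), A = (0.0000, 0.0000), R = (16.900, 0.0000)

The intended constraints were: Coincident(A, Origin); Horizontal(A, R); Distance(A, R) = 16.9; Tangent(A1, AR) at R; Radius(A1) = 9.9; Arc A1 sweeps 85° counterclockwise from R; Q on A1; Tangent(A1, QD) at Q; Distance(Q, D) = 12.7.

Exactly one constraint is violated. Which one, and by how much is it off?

Distance(Q, D) = 12.7 — off by 3.80.

A = (0.00, 0.00) ✓; A.y = 0.00, R.y = 0.00 ✓; |AR| = 16.90 ✓; ∠(NR, RA) = 90.00° ✓; |NR| = 9.900 ✓; bearing(N→Q) − bearing(N→R) = 85.00° ✓; |NQ| = 9.900 ✓; ∠(NQ, QD) = 90.00° ✓; |QD| = 16.50 ✗.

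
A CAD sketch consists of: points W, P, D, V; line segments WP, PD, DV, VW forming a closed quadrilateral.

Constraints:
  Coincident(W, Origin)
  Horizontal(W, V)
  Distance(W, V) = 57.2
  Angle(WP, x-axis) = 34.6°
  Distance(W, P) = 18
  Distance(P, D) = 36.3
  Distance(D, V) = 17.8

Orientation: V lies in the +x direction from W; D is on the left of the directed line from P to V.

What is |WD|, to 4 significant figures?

53.20

W is at the origin; W and V share the same y with |WV| = 57.2 and V in +x, so V = (57.2, 0). WP runs at 34.6° with |WP| = 18.0, so P = (14.82, 10.22). D is determined by |PD| = 36.3 and |DV| = 17.8 together: it lies at the intersection of circle(P, 36.3) and circle(V, 17.8). With |PV| = 43.60, the foot of the radical line on PV is 33.28 from P and the perpendicular offset is √(36.3² − 33.28²) = 14.50. Taking the left-of-PV solution: D = (50.57, 16.52).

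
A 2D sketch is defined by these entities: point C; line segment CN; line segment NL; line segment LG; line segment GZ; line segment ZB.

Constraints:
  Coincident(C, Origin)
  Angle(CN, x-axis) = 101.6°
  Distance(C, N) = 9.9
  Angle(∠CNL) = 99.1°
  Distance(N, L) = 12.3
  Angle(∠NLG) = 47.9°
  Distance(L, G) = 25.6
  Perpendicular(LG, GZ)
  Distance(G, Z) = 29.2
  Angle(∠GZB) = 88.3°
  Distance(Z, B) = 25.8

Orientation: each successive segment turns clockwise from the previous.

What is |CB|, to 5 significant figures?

29.837

C is at the origin; CN runs at 101.6° with length 9.9, so N = (-1.9907, 9.6978). ∠CNL = 99.1° gives NL at 20.700° from the x-axis; with |NL| = 12.3, L = (9.5153, 14.046). ∠NLG = 47.9° gives LG at -111.40° from the x-axis; with |LG| = 25.6, G = (0.17444, -9.7895). LG is perpendicular to GZ, so GZ runs at 158.60°; with |GZ| = 29.2, Z = (-27.012, 0.86491). ∠GZB = 88.3° gives ZB at 66.900° from the x-axis; with |ZB| = 25.8, B = (-16.890, 24.596). Then |CB| = |B − C| = 29.837.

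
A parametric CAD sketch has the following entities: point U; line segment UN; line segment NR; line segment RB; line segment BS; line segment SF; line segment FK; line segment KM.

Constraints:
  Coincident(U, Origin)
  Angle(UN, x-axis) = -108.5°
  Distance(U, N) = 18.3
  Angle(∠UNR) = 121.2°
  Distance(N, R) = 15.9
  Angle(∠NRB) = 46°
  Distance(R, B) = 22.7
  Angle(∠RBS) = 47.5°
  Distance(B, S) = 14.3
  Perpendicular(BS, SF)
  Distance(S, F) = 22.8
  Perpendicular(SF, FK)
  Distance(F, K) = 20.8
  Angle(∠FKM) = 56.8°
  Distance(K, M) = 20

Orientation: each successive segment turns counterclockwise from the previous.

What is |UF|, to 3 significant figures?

34.9

∠RBS = 47.5° gives BS at -143° from the x-axis; with |BS| = 14.3, S = (-4.72, -15.5). The perpendicularity gives SF at right angles to BS, so SF runs at -53.2°; with |SF| = 22.8, F = (8.94, -33.7). Then |UF| = |F − U| = 34.9.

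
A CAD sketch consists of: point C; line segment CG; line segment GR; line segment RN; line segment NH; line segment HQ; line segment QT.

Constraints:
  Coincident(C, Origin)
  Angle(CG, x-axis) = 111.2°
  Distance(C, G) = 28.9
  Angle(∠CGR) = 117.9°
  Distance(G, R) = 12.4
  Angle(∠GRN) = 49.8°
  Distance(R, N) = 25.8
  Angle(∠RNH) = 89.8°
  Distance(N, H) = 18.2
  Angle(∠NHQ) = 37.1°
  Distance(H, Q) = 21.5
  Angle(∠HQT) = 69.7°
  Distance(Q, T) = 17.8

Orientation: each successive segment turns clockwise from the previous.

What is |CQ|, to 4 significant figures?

23.53

C is at the origin; CG runs at 111.2° with length 28.9, so G = (-10.45, 26.94). ∠CGR = 117.9° gives GR at 49.10° from the x-axis; with |GR| = 12.4, R = (-2.332, 36.32). ∠GRN = 49.8° gives RN at -81.10° from the x-axis; with |RN| = 25.8, N = (1.659, 10.83). ∠RNH = 89.8° gives NH at -171.3° from the x-axis; with |NH| = 18.2, H = (-16.33, 8.074). ∠NHQ = 37.1° gives HQ at 45.80° from the x-axis; with |HQ| = 21.5, Q = (-1.342, 23.49). Then |CQ| = |Q − C| = 23.53.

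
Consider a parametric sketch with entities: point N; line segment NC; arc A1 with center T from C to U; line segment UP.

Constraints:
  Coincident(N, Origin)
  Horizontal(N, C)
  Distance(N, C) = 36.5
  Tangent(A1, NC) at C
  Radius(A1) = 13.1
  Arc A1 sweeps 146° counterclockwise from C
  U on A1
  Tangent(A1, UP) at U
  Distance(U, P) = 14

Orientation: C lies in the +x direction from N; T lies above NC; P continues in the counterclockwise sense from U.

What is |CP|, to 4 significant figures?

32.08

N is at the origin; N and C share the same y with |NC| = 36.5 and C on the +x side, so C = (36.50, 0.000). The tangent condition forces TC to be normal to NC, so T = C + (0, 13.1) = (36.50, 13.10). On A1, C sits at bearing -90° from T; a 146° counterclockwise sweep puts U at bearing 56°, so U = T + 13.1·(cos 56°, sin 56°) = (43.83, 23.96). A1 meets UP tangentially, so TU is at right angles to UP, so UP runs along (−sin 56°, cos 56°); with |UP| = 14.0, P = (32.22, 31.79). Then |CP| = |P − C| = 32.08.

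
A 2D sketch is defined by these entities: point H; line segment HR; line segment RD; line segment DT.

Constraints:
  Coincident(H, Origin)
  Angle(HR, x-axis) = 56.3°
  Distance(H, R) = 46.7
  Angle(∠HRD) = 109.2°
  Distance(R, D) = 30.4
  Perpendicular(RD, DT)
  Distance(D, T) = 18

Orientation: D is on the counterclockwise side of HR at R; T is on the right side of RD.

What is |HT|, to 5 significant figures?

77.140

H is at the origin; HR runs at 56.3° with length 46.7, so R = 46.7·(cos 56.3°, sin 56.3°) = (25.911, 38.852). ∠HRD = 109.2°, so RD runs at 56.3° + (180° − 109.2°) = 127.10° from the x-axis; with |RD| = 30.4, D = R + 30.4·(cos 127.10°, sin 127.10°) = (7.5737, 63.099). RD ⟂ DT; with |DT| = 18.0 on the right of RD, T = D + 18.0·(0.79758, 0.60321) = (21.930, 73.957). Then |HT| = |T − H| = 77.140.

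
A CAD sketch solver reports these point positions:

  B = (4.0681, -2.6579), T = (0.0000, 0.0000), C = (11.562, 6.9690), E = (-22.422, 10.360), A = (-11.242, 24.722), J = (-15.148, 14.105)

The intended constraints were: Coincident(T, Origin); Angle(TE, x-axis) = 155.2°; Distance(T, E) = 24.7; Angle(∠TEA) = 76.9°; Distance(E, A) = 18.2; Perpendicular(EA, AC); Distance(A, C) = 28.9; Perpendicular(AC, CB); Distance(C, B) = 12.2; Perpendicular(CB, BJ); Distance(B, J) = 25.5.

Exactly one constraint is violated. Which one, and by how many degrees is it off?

Perpendicular(CB, BJ) — off by 3.20°.

T = (0.00, 0.00) ✓; TE at 155.2° ✓; |TE| = 24.70 ✓; ∠TEA = 76.90° ✓; |EA| = 18.20 ✓; ∠(EA, AC) = 90.00° ✓; |AC| = 28.90 ✓; ∠(AC, CB) = 90.00° ✓; |CB| = 12.20 ✓; ∠(CB, BJ) = 93.20° ✗; |BJ| = 25.50 ✓.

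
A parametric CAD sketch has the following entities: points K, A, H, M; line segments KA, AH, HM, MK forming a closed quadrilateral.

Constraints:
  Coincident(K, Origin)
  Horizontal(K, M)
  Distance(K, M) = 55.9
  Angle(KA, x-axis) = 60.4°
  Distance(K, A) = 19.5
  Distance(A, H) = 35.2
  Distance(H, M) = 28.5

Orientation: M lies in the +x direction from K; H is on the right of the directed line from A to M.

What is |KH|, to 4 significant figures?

32.19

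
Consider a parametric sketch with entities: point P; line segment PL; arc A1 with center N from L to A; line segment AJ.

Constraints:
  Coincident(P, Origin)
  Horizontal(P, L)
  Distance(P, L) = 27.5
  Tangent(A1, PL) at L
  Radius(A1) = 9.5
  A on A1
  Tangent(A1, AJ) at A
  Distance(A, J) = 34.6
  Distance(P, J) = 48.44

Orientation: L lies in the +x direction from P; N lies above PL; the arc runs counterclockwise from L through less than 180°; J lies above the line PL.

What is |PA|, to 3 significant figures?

38.5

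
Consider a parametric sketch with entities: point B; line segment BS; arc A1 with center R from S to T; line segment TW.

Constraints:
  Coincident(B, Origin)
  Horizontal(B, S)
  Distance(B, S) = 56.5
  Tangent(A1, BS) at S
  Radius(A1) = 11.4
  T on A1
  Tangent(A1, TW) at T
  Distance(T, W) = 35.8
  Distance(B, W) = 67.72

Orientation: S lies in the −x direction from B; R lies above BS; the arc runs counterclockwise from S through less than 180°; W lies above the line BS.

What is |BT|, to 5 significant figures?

46.766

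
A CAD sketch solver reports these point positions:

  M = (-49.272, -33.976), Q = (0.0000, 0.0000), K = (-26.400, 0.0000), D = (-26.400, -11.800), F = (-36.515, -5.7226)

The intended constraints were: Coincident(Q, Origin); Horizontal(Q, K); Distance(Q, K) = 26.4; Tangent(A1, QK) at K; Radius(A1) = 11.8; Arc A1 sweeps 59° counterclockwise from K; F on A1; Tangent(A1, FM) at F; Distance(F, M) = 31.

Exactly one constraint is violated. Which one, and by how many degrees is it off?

Tangent(A1, FM) at F — off by 6.70°.

Q = (0.00, 0.00) ✓; Q.y = 0.00, K.y = 0.00 ✓; |QK| = 26.40 ✓; ∠(DK, KQ) = 90.00° ✓; |DK| = 11.80 ✓; bearing(D→F) − bearing(D→K) = 59.00° ✓; |DF| = 11.80 ✓; ∠(DF, FM) = 83.30° ✗; |FM| = 31.00 ✓.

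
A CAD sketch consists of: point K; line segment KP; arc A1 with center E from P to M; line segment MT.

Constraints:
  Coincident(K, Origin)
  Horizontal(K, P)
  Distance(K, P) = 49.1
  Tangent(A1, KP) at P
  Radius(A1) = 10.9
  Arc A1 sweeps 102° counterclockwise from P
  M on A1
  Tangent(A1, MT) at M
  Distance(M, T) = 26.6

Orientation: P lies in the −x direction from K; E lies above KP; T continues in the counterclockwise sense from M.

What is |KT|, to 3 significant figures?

58.9

On A1, P sits at bearing -90° from E; a 102° counterclockwise sweep puts M at bearing 12°, so M = E + 10.9·(cos 12°, sin 12°) = (-38.4, 13.2). Since A1 is tangent to MT there, EM ⟂ MT, so MT runs along (−sin 12°, cos 12°); with |MT| = 26.6, T = (-44.0, 39.2). Then |KT| = |T − K| = 58.9.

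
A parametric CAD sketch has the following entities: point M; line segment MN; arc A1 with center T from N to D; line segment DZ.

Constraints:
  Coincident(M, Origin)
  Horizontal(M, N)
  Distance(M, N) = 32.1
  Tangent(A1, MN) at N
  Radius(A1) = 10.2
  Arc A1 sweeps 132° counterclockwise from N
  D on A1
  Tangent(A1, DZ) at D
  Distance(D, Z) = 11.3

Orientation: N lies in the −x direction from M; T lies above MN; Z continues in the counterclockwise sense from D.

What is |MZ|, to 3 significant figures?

40.9

M is at the origin; M and N share the same y with |MN| = 32.1 and N on the −x side, so N = (-32.1, 0.00). Since A1 is tangent to MN there, TN ⟂ MN, so T = N + (0, 10.2) = (-32.1, 10.2). On A1, N sits at bearing -90° from T; a 132° counterclockwise sweep puts D at bearing 42°, so D = T + 10.2·(cos 42°, sin 42°) = (-24.5, 17.0). Since A1 is tangent to DZ there, TD ⟂ DZ, so DZ runs along (−sin 42°, cos 42°); with |DZ| = 11.3, Z = (-32.1, 25.4). Then |MZ| = |Z − M| = 40.9.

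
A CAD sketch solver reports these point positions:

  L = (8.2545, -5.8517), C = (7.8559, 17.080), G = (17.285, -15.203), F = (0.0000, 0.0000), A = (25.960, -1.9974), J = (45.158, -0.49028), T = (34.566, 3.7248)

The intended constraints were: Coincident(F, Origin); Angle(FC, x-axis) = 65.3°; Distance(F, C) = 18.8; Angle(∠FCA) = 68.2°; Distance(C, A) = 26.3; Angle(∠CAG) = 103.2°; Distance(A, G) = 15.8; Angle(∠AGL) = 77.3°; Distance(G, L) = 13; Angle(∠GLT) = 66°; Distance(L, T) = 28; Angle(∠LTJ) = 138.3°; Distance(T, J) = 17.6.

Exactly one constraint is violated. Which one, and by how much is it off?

Distance(T, J) = 17.6 — off by 6.20.

F = (0.00, 0.00) ✓; FC at 65.30° ✓; |FC| = 18.80 ✓; ∠FCA = 68.20° ✓; |CA| = 26.30 ✓; ∠CAG = 103.2° ✓; |AG| = 15.80 ✓; ∠AGL = 77.30° ✓; |GL| = 13.00 ✓; ∠GLT = 66.00° ✓; |LT| = 28.00 ✓; ∠LTJ = 138.3° ✓; |TJ| = 11.40 ✗.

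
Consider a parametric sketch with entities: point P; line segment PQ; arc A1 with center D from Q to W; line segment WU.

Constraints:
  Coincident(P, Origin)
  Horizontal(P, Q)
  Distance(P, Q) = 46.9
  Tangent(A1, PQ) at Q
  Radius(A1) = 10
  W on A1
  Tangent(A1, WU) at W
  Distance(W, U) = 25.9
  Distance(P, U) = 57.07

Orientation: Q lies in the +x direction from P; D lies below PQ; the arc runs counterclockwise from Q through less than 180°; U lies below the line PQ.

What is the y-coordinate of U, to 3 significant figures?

-37.5

Checks: |DW| = 10.00 ✓; ∠(DW, WU) = 90.00° ✓; |WU| = 25.90 ✓; |PU| = 57.07 ✓.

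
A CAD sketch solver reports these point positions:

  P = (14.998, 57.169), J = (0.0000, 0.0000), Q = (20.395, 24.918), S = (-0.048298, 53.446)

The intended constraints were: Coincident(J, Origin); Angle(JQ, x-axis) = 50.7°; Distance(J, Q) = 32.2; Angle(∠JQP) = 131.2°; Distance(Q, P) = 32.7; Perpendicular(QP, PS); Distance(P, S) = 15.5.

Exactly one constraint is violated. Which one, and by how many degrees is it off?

Perpendicular(QP, PS) — off by 4.40°.

J = (0.00, 0.00) ✓; JQ at 50.70° ✓; |JQ| = 32.20 ✓; ∠JQP = 131.2° ✓; |QP| = 32.70 ✓; ∠(QP, PS) = 94.40° ✗; |PS| = 15.50 ✓.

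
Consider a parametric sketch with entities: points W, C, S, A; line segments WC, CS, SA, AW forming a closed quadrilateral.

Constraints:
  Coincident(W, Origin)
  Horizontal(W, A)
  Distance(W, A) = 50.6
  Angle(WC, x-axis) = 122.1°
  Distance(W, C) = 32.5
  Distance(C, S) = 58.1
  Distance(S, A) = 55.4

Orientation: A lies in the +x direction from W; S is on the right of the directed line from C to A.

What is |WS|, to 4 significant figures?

27.27

W is at the origin; WA is horizontal with |WA| = 50.6 and A in +x, so A = (50.6, 0). WC runs at 122.1° with |WC| = 32.5, so C = (-17.27, 27.53). S is determined by |CS| = 58.1 and |SA| = 55.4 together: it lies at the intersection of circle(C, 58.1) and circle(A, 55.4). With |CA| = 73.24, the foot of the radical line on CA is 38.71 from C and the perpendicular offset is √(58.1² − 38.71²) = 43.32. Taking the right-of-CA solution: S = (2.318, -27.17).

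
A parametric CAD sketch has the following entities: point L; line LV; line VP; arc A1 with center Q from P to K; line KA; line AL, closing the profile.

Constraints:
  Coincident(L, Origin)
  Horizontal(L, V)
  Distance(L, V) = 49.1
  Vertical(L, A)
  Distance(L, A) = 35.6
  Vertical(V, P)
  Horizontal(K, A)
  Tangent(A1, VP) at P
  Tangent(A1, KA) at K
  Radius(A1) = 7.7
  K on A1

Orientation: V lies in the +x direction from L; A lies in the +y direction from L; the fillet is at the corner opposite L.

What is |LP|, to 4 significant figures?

56.47

L is at the origin; LV is horizontal with |LV| = 49.1 and V on the +x side, so V = (49.10, 0.000). L and A share the same x with |LA| = 35.6 and A on the +y side, so A = (0.000, 35.60). The virtual corner opposite L is at (49.10, 35.60). Since A1 is tangent to VP there, QP ⟂ VP and A1 meets KA tangentially, so QK is at right angles to KA, with radius 7.7, so the center Q sits 7.7 in from both sides at Q = (41.40, 27.90). That places the tangent points at P = (49.10, 27.90) on VP and K = (41.40, 35.60) on KA. Then |LP| = |P − L| = 56.47.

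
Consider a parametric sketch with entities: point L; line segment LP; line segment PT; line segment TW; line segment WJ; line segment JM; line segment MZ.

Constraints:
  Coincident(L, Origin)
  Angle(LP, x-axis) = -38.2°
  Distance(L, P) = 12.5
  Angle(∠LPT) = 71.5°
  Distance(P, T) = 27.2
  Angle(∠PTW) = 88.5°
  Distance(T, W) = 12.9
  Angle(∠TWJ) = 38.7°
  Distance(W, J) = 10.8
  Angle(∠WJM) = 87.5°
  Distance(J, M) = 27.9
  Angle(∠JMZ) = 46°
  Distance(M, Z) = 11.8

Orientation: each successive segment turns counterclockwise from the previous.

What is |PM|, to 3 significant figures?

44.8

L is at the origin; LP runs at -38.2° with length 12.5, so P = (9.82, -7.73). ∠LPT = 71.5° gives PT at 70.3° from the x-axis; with |PT| = 27.2, T = (19.0, 17.9). ∠PTW = 88.5° gives TW at 162° from the x-axis; with |TW| = 12.9, W = (6.74, 21.9). ∠TWJ = 38.7° gives WJ at -56.9° from the x-axis; with |WJ| = 10.8, J = (12.6, 12.9). ∠WJM = 87.5° gives JM at 35.6° from the x-axis; with |JM| = 27.9, M = (35.3, 29.1). Then |PM| = |M − P| = 44.8.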